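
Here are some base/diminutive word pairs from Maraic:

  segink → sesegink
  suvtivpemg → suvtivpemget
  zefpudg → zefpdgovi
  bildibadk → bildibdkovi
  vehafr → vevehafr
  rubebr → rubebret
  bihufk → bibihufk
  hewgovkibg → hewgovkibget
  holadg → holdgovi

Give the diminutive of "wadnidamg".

zefpudg and hewgovkibg both end in -g yet inflect differently (zefpdgovi, hewgovkibget), so the final letter is not what conditions the rule; the second-to-last letter is.
"wadnidamg" has second-to-last letter 'm'. The one such stem in the data (suvtivpemg → suvtivpemget) adds -et, so the same rule applies.
So wadnidamg → wadnidamget.

wadnidamget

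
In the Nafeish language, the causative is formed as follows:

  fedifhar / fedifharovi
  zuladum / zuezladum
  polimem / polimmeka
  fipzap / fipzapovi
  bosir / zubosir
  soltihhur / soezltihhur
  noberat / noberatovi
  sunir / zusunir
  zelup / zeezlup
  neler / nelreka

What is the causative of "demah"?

demahovi

fedifhar and neler both end in -r yet inflect differently (fedifharovi, nelreka), so the final letter is not what conditions the rule; the last vowel is.
"demah" has last vowel 'a'. The stems whose last vowel is 'a' (fipzap → fipzapovi, fedifhar → fedifharovi, noberat → noberatovi) add -ovi.
The other patterns: stems whose last vowel is 'e' delete the last vowel and add -eka; stems whose last vowel is 'u' insert -ez- after the first vowel; stems whose last vowel is 'i' add the prefix zu-.
So demah → demahovi.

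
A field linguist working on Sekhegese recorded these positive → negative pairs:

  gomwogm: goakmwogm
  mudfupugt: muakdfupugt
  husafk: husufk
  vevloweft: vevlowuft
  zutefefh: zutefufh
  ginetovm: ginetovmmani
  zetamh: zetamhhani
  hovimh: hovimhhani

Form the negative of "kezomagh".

keakzomagh

"kezomagh" has second-to-last letter 'g'. The stems whose second-to-last letter is 'g' (gomwogm → goakmwogm, mudfupugt → muakdfupugt) insert -ak- after the first vowel.
The other patterns: stems whose second-to-last letter is 'f' change the last vowel to 'u'; stems whose second-to-last letter is 'm' or 'v' double the final consonant and add -ani.
So kezomagh → keakzomagh.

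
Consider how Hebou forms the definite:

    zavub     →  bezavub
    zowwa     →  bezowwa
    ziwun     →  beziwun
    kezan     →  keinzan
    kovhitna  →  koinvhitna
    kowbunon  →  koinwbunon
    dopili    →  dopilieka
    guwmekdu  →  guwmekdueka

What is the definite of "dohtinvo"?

dohtinvoeka

ziwun and kezan both end in -n yet inflect differently (beziwun, keinzan), so the final letter is not what conditions the rule; the first letter is.
"dohtinvo" begins with d-. The one such stem in the data (dopili → dopilieka) adds -eka, so the same rule applies.
The other patterns: stems beginning with z- add the prefix be-; stems beginning with k- insert -in- after the first vowel.
So dohtinvo → dohtinvoeka.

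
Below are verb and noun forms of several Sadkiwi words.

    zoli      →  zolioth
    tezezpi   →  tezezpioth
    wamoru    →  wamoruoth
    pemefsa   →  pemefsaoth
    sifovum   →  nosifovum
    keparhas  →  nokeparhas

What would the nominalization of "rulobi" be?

rulobioth

sifovum and wamoru both have last vowel 'u' yet inflect differently (nosifovum, wamoruoth), so the last vowel is not what conditions the rule; whether the stem ends in a vowel or a consonant is.
"rulobi" ends in a vowel. The stems ending in a vowel (zoli → zolioth, tezezpi → tezezpioth, wamoru → wamoruoth) add -oth.
The other pattern: stems ending in a consonant add the prefix no-.
So rulobi → rulobioth.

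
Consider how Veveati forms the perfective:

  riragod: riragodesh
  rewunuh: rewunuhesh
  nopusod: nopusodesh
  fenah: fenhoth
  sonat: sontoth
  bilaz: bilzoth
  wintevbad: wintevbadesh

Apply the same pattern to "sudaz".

sudzoth

"sudaz" has 2 vowels. The stems with 2 vowels (bilaz → bilzoth, fenah → fenhoth, sonat → sontoth) delete the last vowel and add -oth.
So sudaz → sudzoth.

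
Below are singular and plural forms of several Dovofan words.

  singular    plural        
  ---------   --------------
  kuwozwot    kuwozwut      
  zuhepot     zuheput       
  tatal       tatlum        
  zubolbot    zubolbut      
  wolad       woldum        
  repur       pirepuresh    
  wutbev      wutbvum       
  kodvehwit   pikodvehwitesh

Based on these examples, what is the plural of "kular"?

kulrum

kuwozwot and kodvehwit both end in -t yet inflect differently (kuwozwut, pikodvehwitesh), so the final letter is not what conditions the rule; the last vowel is.
"kular" has last vowel 'a'. The stems whose last vowel is 'a' (wolad → woldum, tatal → tatlum) delete the last vowel and add -um.
The other patterns: stems whose last vowel is 'o' change the last vowel to 'u'; stems whose last vowel is 'i' or 'u' add pi- … -esh around the stem.
So kular → kulrum.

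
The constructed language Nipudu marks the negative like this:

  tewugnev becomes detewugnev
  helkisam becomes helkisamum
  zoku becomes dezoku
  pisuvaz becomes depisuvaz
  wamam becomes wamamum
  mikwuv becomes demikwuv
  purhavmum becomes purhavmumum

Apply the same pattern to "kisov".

helkisam and pisuvaz both have last vowel 'a' yet inflect differently (helkisamum, depisuvaz), so the last vowel is not what conditions the rule; the final letter is.
"kisov" ends in -v. The stems ending in -v (tewugnev → detewugnev, mikwuv → demikwuv) add the prefix de-.
So kisov → dekisov.

dekisov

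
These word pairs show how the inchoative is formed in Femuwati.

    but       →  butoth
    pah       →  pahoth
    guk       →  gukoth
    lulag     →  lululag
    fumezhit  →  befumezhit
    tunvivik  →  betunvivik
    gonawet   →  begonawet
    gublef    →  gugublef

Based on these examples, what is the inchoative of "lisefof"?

but and fumezhit both end in -t yet inflect differently (butoth, befumezhit), so the final letter is not what conditions the rule; the number of vowels is.
"lisefof" has 3 vowels. The stems with 3 vowels (fumezhit → befumezhit, tunvivik → betunvivik, gonawet → begonawet) add the prefix be-.
The other patterns: stems with 1 vowel add -oth; stems with 2 vowels repeat the first consonant+vowel as a prefix.
So lisefof → belisefof.

belisefof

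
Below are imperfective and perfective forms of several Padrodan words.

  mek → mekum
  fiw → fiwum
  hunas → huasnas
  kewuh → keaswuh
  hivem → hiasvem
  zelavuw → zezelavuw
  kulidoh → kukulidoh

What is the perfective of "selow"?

"selow" has 2 vowels. The stems with 2 vowels (hunas → huasnas, kewuh → keaswuh, hivem → hiasvem) insert -as- after the first vowel.
The other patterns: stems with 1 vowel add -um; stems with 3 vowels repeat the first consonant+vowel as a prefix.
So selow → seaslow.

seaslow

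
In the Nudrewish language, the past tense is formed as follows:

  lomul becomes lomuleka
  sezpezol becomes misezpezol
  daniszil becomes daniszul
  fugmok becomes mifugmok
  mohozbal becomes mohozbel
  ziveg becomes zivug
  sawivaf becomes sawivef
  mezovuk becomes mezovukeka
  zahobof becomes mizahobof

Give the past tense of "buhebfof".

sawivaf and zahobof both end in -f yet inflect differently (sawivef, mizahobof), so the final letter is not what conditions the rule; the last vowel is.
"buhebfof" has last vowel 'o'. The stems whose last vowel is 'o' (fugmok → mifugmok, zahobof → mizahobof, sezpezol → misezpezol) add the prefix mi-.
So buhebfof → mibuhebfof.

mibuhebfof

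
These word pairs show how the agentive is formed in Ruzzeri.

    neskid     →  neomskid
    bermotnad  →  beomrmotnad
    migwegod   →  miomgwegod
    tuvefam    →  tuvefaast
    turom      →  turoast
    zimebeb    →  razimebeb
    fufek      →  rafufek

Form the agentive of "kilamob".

"kilamob" ends in -b. The one such stem in the data (zimebeb → razimebeb) adds the prefix ra-, so the same rule applies.
The other patterns: stems ending in -d insert -om- after the first vowel; stems ending in -m drop the final letter and add -ast.
So kilamob → rakilamob.

rakilamob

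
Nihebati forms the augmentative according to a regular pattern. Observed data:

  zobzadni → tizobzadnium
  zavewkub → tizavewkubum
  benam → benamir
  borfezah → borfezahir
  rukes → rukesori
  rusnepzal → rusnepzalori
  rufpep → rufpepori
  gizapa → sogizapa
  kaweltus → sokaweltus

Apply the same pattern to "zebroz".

tizebrozum

rukes and kaweltus both end in -s yet inflect differently (rukesori, sokaweltus), so the final letter is not what conditions the rule; the first letter is.
"zebroz" begins with z-. The stems beginning with z- (zobzadni → tizobzadnium, zavewkub → tizavewkubum) add ti- … -um around the stem.
So zebroz → tizebrozum.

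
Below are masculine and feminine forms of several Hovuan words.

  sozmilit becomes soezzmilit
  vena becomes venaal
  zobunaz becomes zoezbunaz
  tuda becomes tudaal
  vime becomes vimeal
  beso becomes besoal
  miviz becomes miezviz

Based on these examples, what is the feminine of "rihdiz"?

riezhdiz

tuda and zobunaz both have last vowel 'a' yet inflect differently (tudaal, zoezbunaz), so the last vowel is not what conditions the rule; whether the stem ends in a vowel or a consonant is.
"rihdiz" ends in a consonant. The stems ending in a consonant (sozmilit → soezzmilit, zobunaz → zoezbunaz, miviz → miezviz) insert -ez- after the first vowel.
So rihdiz → riezhdiz.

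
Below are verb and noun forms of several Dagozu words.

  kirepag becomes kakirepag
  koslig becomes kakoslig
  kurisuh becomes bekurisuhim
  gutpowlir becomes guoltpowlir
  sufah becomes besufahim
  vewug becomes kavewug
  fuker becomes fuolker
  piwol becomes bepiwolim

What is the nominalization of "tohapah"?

koslig and gutpowlir both have last vowel 'i' yet inflect differently (kakoslig, guoltpowlir), so the last vowel is not what conditions the rule; the final letter is.
"tohapah" ends in -h. The stems ending in -h (kurisuh → bekurisuhim, sufah → besufahim) add be- … -im around the stem.
So tohapah → betohapahim.

betohapahim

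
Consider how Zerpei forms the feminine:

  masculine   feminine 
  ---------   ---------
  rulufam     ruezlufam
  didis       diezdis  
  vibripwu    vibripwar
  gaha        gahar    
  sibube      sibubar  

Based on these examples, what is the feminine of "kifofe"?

kifofar

rulufam and gaha both have last vowel 'a' yet inflect differently (ruezlufam, gahar), so the last vowel is not what conditions the rule; whether the stem ends in a vowel or a consonant is.
"kifofe" ends in a vowel. The stems ending in a vowel (gaha → gahar, vibripwu → vibripwar, sibube → sibubar) drop the final letter and add -ar.
The other pattern: stems ending in a consonant insert -ez- after the first vowel.
So kifofe → kifofar.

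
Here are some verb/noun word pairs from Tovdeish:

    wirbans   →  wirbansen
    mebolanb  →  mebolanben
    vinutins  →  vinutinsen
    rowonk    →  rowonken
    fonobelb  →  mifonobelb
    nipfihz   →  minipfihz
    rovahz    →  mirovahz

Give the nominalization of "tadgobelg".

"tadgobelg" has second-to-last letter 'l'. The one such stem in the data (fonobelb → mifonobelb) adds the prefix mi-, so the same rule applies.
So tadgobelg → mitadgobelg.

mitadgobelg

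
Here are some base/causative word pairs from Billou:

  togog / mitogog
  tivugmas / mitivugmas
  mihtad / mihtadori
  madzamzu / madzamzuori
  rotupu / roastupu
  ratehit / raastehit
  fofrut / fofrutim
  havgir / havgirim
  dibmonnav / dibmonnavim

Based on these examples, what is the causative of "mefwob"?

madzamzu and rotupu both end in -u yet inflect differently (madzamzuori, roastupu), so the final letter is not what conditions the rule; the first letter is.
"mefwob" begins with m-. The stems beginning with m- (mihtad → mihtadori, madzamzu → madzamzuori) add -ori.
The other patterns: stems beginning with t- add the prefix mi-; stems beginning with r- insert -as- after the first vowel; stems beginning with d-, f- or h- add -im.
So mefwob → mefwobori.

mefwobori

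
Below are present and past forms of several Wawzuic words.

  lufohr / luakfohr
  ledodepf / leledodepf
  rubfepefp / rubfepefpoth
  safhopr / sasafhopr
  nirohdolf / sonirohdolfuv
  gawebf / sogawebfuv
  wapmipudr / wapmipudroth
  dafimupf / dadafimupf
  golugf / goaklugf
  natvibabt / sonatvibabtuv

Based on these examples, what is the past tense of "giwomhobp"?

golugf and nirohdolf both end in -f yet inflect differently (goaklugf, sonirohdolfuv), so the final letter is not what conditions the rule; the second-to-last letter is.
"giwomhobp" has second-to-last letter 'b'. The stems whose second-to-last letter is 'b' (gawebf → sogawebfuv, natvibabt → sonatvibabtuv) add so- … -uv around the stem.
The other patterns: stems whose second-to-last letter is 'g' or 'h' insert -ak- after the first vowel; stems whose second-to-last letter is 'p' repeat the first consonant+vowel as a prefix; stems whose second-to-last letter is 'd' or 'f' add -oth.
So giwomhobp → sogiwomhobpuv.

sogiwomhobpuv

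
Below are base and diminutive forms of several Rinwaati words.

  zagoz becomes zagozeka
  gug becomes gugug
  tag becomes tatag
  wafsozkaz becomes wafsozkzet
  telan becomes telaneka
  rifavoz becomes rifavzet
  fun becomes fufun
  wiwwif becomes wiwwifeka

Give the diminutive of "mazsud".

mazsudeka

"mazsud" has 2 vowels. The stems with 2 vowels (telan → telaneka, zagoz → zagozeka, wiwwif → wiwwifeka) add -eka.
The other patterns: stems with 1 vowel repeat the first consonant+vowel as a prefix; stems with 3 vowels delete the last vowel and add -et.
So mazsud → mazsudeka.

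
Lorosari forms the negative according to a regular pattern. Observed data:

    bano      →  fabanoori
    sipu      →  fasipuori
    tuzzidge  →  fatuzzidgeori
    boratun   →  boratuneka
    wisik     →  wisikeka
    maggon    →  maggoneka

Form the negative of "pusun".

pusuneka

"pusun" ends in a consonant. The stems ending in a consonant (boratun → boratuneka, wisik → wisikeka, maggon → maggoneka) add -eka.
The other pattern: stems ending in a vowel add fa- … -ori around the stem.
So pusun → pusuneka.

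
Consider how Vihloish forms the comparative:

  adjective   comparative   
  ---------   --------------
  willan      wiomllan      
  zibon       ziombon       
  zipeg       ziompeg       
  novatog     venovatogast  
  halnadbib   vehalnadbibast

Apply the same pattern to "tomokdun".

vetomokdunast

"tomokdun" has 3 vowels. The stems with 3 vowels (novatog → venovatogast, halnadbib → vehalnadbibast) add ve- … -ast around the stem.
So tomokdun → vetomokdunast.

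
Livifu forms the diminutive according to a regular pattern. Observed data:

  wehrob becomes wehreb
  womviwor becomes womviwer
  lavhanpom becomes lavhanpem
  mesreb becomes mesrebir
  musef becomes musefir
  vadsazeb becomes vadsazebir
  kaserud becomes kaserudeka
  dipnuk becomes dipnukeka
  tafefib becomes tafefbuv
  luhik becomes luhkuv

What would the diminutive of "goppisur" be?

goppisureka

"goppisur" has last vowel 'u'. The stems whose last vowel is 'u' (kaserud → kaserudeka, dipnuk → dipnukeka) add -eka.
The other patterns: stems whose last vowel is 'o' change the last vowel to 'e'; stems whose last vowel is 'e' add -ir; stems whose last vowel is 'i' delete the last vowel and add -uv.
So goppisur → goppisureka.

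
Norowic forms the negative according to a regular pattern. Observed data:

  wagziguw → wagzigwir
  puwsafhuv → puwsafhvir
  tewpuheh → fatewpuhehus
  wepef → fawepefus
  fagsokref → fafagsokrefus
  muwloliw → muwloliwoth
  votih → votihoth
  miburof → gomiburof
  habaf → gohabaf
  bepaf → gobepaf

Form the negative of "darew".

"darew" has last vowel 'e'. The stems whose last vowel is 'e' (tewpuheh → fatewpuhehus, wepef → fawepefus, fagsokref → fafagsokrefus) add fa- … -us around the stem.
The other patterns: stems whose last vowel is 'u' delete the last vowel and add -ir; stems whose last vowel is 'i' add -oth; stems whose last vowel is 'a' or 'o' add the prefix go-.
So darew → fadarewus.

fadarewus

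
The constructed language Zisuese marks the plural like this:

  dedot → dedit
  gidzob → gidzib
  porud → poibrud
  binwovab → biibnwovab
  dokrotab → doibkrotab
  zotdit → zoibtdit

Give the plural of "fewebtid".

feibwebtid

gidzob and binwovab both end in -b yet inflect differently (gidzib, biibnwovab), so the final letter is not what conditions the rule; the last vowel is.
"fewebtid" has last vowel 'i'. The one such stem in the data (zotdit → zoibtdit) inserts -ib- after the first vowel (as do porud, binwovab), so the same rule applies.
The other pattern: stems whose last vowel is 'o' change the last vowel to 'i'.
So fewebtid → feibwebtid.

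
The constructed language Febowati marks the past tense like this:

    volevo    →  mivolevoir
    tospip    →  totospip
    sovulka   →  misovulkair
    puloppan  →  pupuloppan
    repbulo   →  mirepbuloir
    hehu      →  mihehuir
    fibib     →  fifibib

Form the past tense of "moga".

mimogair

"moga" ends in a vowel. The stems ending in a vowel (hehu → mihehuir, sovulka → misovulkair, volevo → mivolevoir) add mi- … -ir around the stem.
The other pattern: stems ending in a consonant repeat the first consonant+vowel as a prefix.
So moga → mimogair.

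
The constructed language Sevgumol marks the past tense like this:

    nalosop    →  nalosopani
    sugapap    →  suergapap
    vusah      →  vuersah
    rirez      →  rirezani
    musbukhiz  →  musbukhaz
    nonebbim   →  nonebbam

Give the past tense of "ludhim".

sugapap and nalosop both end in -p yet inflect differently (suergapap, nalosopani), so the final letter is not what conditions the rule; the last vowel is.
"ludhim" has last vowel 'i'. The stems whose last vowel is 'i' (musbukhiz → musbukhaz, nonebbim → nonebbam) change the last vowel to 'a'.
So ludhim → ludham.

ludham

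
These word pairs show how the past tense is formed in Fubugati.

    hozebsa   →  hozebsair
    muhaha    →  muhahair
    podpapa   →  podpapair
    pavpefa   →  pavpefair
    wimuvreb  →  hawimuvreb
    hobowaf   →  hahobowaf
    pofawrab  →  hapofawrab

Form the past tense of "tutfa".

tutfair

"tutfa" ends in -a. The stems ending in -a (hozebsa → hozebsair, muhaha → muhahair, podpapa → podpapair) add -ir.
So tutfa → tutfair.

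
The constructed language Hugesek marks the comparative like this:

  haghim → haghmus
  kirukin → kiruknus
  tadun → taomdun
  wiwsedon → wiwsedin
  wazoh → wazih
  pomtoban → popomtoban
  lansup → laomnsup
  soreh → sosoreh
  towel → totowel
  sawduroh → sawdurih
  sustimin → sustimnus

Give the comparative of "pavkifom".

tadun and sustimin both end in -n yet inflect differently (taomdun, sustimnus), so the final letter is not what conditions the rule; the last vowel is.
"pavkifom" has last vowel 'o'. The stems whose last vowel is 'o' (wazoh → wazih, sawduroh → sawdurih, wiwsedon → wiwsedin) change the last vowel to 'i'.
The other patterns: stems whose last vowel is 'u' insert -om- after the first vowel; stems whose last vowel is 'i' delete the last vowel and add -us; stems whose last vowel is 'a' or 'e' repeat the first consonant+vowel as a prefix.
So pavkifom → pavkifim.

pavkifim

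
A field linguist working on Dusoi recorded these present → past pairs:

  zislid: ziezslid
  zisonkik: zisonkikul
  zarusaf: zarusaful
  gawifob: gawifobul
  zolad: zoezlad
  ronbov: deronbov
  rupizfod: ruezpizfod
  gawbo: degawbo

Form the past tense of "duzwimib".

duzwimibul

rupizfod and ronbov both have last vowel 'o' yet inflect differently (ruezpizfod, deronbov), so the last vowel is not what conditions the rule; the final letter is.
"duzwimib" ends in -b. The one such stem in the data (gawifob → gawifobul) adds -ul, so the same rule applies.
So duzwimib → duzwimibul.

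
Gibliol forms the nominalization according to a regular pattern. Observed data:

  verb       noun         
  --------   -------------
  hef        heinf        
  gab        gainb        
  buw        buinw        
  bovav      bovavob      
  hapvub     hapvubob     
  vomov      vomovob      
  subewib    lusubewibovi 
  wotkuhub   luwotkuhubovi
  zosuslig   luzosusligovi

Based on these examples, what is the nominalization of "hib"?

"hib" has 1 vowel. The stems with 1 vowel (hef → heinf, gab → gainb, buw → buinw) insert -in- after the first vowel.
The other patterns: stems with 2 vowels add -ob; stems with 3 vowels add lu- … -ovi around the stem.
So hib → hiinb.

hiinb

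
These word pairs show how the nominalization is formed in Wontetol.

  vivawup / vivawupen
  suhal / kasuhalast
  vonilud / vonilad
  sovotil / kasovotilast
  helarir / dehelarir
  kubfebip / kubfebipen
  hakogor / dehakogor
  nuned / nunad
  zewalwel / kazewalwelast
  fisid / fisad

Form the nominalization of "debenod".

fisid and kubfebip both have last vowel 'i' yet inflect differently (fisad, kubfebipen), so the last vowel is not what conditions the rule; the final letter is.
"debenod" ends in -d. The stems ending in -d (nuned → nunad, fisid → fisad, vonilud → vonilad) change the last vowel to 'a'.
The other patterns: stems ending in -p add -en; stems ending in -l add ka- … -ast around the stem; stems ending in -r add the prefix de-.
So debenod → debenad.

debenad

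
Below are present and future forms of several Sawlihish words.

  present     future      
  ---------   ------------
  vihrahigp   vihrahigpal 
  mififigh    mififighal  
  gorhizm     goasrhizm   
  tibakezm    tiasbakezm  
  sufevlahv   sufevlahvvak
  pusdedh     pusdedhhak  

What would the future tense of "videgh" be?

"videgh" has second-to-last letter 'g'. The stems whose second-to-last letter is 'g' (vihrahigp → vihrahigpal, mififigh → mififighal) add -al.
So videgh → videghal.

videghal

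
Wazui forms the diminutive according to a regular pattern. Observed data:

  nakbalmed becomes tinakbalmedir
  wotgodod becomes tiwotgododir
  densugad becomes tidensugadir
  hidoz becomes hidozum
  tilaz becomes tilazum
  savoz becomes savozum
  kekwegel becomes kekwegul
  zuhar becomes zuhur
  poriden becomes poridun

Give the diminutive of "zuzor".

"zuzor" ends in -r. The one such stem in the data (zuhar → zuhur) changes the last vowel to 'u' (as do kekwegel, poriden), so the same rule applies.
So zuzor → zuzur.

zuzur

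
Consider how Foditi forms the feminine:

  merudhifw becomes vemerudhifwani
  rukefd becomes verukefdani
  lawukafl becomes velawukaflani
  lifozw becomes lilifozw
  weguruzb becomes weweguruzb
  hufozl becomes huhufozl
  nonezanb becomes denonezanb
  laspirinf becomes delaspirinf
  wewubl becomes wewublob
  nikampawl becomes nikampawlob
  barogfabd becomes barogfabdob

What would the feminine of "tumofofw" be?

"tumofofw" has second-to-last letter 'f'. The stems whose second-to-last letter is 'f' (merudhifw → vemerudhifwani, rukefd → verukefdani, lawukafl → velawukaflani) add ve- … -ani around the stem.
The other patterns: stems whose second-to-last letter is 'z' repeat the first consonant+vowel as a prefix; stems whose second-to-last letter is 'n' add the prefix de-; stems whose second-to-last letter is 'b' or 'w' add -ob.
So tumofofw → vetumofofwani.

vetumofofwani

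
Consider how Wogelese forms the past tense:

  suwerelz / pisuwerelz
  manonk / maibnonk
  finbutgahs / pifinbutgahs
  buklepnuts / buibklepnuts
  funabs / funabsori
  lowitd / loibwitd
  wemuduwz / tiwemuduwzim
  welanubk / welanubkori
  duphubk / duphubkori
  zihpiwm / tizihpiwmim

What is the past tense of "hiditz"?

wemuduwz and suwerelz both end in -z yet inflect differently (tiwemuduwzim, pisuwerelz), so the final letter is not what conditions the rule; the second-to-last letter is.
"hiditz" has second-to-last letter 't'. The stems whose second-to-last letter is 't' (lowitd → loibwitd, buklepnuts → buibklepnuts) insert -ib- after the first vowel.
The other patterns: stems whose second-to-last letter is 'w' add ti- … -im around the stem; stems whose second-to-last letter is 'h' or 'l' add the prefix pi-; stems whose second-to-last letter is 'b' add -ori.
So hiditz → hiibditz.

hiibditz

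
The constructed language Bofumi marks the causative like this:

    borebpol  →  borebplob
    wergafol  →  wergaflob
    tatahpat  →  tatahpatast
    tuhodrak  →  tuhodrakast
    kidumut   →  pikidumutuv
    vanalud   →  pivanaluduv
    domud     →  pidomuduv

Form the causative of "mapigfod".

mapigfdob

tatahpat and kidumut both end in -t yet inflect differently (tatahpatast, pikidumutuv), so the final letter is not what conditions the rule; the last vowel is.
"mapigfod" has last vowel 'o'. The stems whose last vowel is 'o' (borebpol → borebplob, wergafol → wergaflob) delete the last vowel and add -ob.
So mapigfod → mapigfdob.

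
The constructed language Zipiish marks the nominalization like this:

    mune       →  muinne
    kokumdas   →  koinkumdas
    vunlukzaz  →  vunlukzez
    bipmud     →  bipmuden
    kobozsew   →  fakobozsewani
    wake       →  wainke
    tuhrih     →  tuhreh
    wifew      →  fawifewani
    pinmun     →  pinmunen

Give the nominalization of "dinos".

diinnos

vunlukzaz and kokumdas both have last vowel 'a' yet inflect differently (vunlukzez, koinkumdas), so the last vowel is not what conditions the rule; the final letter is.
"dinos" ends in -s. The one such stem in the data (kokumdas → koinkumdas) inserts -in- after the first vowel (as do mune, wake), so the same rule applies.
The other patterns: stems ending in -d or -n add -en; stems ending in -h or -z change the last vowel to 'e'; stems ending in -w add fa- … -ani around the stem.
So dinos → diinnos.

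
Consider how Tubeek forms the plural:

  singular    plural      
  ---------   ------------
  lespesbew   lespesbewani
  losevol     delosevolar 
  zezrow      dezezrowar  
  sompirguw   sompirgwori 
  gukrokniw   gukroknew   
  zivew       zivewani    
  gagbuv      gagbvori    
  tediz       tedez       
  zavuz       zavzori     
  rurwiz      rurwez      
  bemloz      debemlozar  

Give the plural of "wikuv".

wikvori

zavuz and bemloz both end in -z yet inflect differently (zavzori, debemlozar), so the final letter is not what conditions the rule; the last vowel is.
"wikuv" has last vowel 'u'. The stems whose last vowel is 'u' (gagbuv → gagbvori, zavuz → zavzori, sompirguw → sompirgwori) delete the last vowel and add -ori.
So wikuv → wikvori.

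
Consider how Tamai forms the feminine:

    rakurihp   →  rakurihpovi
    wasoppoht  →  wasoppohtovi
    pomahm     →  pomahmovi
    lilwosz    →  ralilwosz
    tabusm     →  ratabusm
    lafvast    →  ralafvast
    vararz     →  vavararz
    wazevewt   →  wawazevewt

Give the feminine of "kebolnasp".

pomahm and tabusm both end in -m yet inflect differently (pomahmovi, ratabusm), so the final letter is not what conditions the rule; the second-to-last letter is.
"kebolnasp" has second-to-last letter 's'. The stems whose second-to-last letter is 's' (lilwosz → ralilwosz, tabusm → ratabusm, lafvast → ralafvast) add the prefix ra-.
The other patterns: stems whose second-to-last letter is 'h' add -ovi; stems whose second-to-last letter is 'r' or 'w' repeat the first consonant+vowel as a prefix.
So kebolnasp → rakebolnasp.

rakebolnasp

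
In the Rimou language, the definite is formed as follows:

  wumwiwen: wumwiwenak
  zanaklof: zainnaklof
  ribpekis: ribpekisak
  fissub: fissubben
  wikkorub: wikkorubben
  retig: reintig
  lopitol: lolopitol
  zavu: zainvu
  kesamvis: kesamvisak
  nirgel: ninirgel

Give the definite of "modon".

wumwiwen and nirgel both have last vowel 'e' yet inflect differently (wumwiwenak, ninirgel), so the last vowel is not what conditions the rule; the final letter is.
"modon" ends in -n. The one such stem in the data (wumwiwen → wumwiwenak) adds -ak, so the same rule applies.
The other patterns: stems ending in -l repeat the first consonant+vowel as a prefix; stems ending in -b double the final consonant and add -en; stems ending in -f, -g or -u insert -in- after the first vowel.
So modon → modonak.

modonak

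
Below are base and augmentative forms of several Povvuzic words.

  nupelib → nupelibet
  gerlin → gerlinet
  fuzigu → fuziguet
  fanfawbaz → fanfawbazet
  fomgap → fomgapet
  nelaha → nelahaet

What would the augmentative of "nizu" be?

nizuet

Every pair shown (nupelib → nupelibet, gerlin → gerlinet, fuzigu → fuziguet, …) follows the same rule: add -et.
So nizu → nizuet.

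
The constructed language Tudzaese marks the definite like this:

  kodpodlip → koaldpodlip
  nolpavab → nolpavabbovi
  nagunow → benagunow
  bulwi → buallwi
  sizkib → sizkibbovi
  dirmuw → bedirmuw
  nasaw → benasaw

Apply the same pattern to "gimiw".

nolpavab and nasaw both have last vowel 'a' yet inflect differently (nolpavabbovi, benasaw), so the last vowel is not what conditions the rule; the final letter is.
"gimiw" ends in -w. The stems ending in -w (nasaw → benasaw, dirmuw → bedirmuw, nagunow → benagunow) add the prefix be-.
The other patterns: stems ending in -b double the final consonant and add -ovi; stems ending in -i or -p insert -al- after the first vowel.
So gimiw → begimiw.

begimiw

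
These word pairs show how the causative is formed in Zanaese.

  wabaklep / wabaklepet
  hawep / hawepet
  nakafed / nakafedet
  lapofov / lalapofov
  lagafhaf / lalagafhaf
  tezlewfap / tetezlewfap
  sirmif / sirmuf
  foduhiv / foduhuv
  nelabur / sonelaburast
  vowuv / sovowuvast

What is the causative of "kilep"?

kilepet

wabaklep and tezlewfap both end in -p yet inflect differently (wabaklepet, tetezlewfap), so the final letter is not what conditions the rule; the last vowel is.
"kilep" has last vowel 'e'. The stems whose last vowel is 'e' (wabaklep → wabaklepet, hawep → hawepet, nakafed → nakafedet) add -et.
The other patterns: stems whose last vowel is 'a' or 'o' repeat the first consonant+vowel as a prefix; stems whose last vowel is 'i' change the last vowel to 'u'; stems whose last vowel is 'u' add so- … -ast around the stem.
So kilep → kilepet.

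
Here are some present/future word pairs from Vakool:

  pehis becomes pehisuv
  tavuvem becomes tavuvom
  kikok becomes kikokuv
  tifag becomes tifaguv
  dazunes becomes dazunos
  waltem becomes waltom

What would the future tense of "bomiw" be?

"bomiw" has last vowel 'i'. The one such stem in the data (pehis → pehisuv) adds -uv, so the same rule applies.
The other pattern: stems whose last vowel is 'e' change the last vowel to 'o'.
So bomiw → bomiwuv.

bomiwuv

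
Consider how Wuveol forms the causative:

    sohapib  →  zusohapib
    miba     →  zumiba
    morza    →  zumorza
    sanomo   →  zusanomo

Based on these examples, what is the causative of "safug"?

Every pair shown (sohapib → zusohapib, miba → zumiba, morza → zumorza, …) follows the same rule: add the prefix zu-.
So safug → zusafug.

zusafug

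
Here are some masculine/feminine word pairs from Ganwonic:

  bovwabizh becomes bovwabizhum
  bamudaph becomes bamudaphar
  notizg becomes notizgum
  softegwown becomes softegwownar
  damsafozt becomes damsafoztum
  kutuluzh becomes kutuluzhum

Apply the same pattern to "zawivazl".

zawivazlum

kutuluzh and bamudaph both end in -h yet inflect differently (kutuluzhum, bamudaphar), so the final letter is not what conditions the rule; the second-to-last letter is.
"zawivazl" has second-to-last letter 'z'. The stems whose second-to-last letter is 'z' (notizg → notizgum, kutuluzh → kutuluzhum, damsafozt → damsafoztum) add -um.
So zawivazl → zawivazlum.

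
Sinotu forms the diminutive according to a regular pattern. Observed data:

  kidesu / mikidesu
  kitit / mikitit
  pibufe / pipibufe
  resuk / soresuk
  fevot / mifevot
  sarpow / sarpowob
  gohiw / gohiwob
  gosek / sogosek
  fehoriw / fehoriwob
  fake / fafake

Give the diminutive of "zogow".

zogowob

"zogow" ends in -w. The stems ending in -w (gohiw → gohiwob, sarpow → sarpowob, fehoriw → fehoriwob) add -ob.
The other patterns: stems ending in -e repeat the first consonant+vowel as a prefix; stems ending in -t or -u add the prefix mi-; stems ending in -k add the prefix so-.
So zogow → zogowob.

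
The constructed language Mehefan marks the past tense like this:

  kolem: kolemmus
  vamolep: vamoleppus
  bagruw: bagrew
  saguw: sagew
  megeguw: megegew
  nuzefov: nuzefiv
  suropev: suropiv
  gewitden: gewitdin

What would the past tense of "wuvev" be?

wuviv

kolem and suropev both have last vowel 'e' yet inflect differently (kolemmus, suropiv), so the last vowel is not what conditions the rule; the final letter is.
"wuvev" ends in -v. The stems ending in -v (nuzefov → nuzefiv, suropev → suropiv) change the last vowel to 'i'.
So wuvev → wuviv.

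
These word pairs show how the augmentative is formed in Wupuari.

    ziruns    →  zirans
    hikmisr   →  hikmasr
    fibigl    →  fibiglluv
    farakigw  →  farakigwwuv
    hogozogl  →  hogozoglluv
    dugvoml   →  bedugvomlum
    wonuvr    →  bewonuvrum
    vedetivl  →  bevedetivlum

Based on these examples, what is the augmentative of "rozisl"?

rozasl

fibigl and dugvoml both end in -l yet inflect differently (fibiglluv, bedugvomlum), so the final letter is not what conditions the rule; the second-to-last letter is.
"rozisl" has second-to-last letter 's'. The one such stem in the data (hikmisr → hikmasr) changes the last vowel to 'a' (as does ziruns), so the same rule applies.
The other patterns: stems whose second-to-last letter is 'g' double the final consonant and add -uv; stems whose second-to-last letter is 'm' or 'v' add be- … -um around the stem.
So rozisl → rozasl.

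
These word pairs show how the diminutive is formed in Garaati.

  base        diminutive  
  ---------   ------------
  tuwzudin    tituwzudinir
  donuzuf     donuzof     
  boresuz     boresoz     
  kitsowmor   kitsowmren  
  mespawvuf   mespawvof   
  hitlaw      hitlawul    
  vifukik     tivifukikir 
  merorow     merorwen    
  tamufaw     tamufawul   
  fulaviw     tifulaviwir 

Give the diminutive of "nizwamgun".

nizwamgon

"nizwamgun" has last vowel 'u'. The stems whose last vowel is 'u' (mespawvuf → mespawvof, boresuz → boresoz, donuzuf → donuzof) change the last vowel to 'o'.
So nizwamgun → nizwamgon.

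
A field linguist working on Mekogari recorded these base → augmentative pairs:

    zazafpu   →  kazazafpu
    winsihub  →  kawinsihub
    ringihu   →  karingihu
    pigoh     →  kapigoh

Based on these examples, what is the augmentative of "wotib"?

kawotib

Every pair shown (zazafpu → kazazafpu, winsihub → kawinsihub, ringihu → karingihu, …) follows the same rule: add the prefix ka-.
So wotib → kawotib.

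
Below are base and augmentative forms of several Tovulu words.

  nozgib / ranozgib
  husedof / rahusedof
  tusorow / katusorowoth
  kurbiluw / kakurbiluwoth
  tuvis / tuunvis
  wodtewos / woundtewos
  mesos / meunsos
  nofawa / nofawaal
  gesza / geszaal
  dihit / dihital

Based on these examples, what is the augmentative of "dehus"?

husedof and tusorow both have last vowel 'o' yet inflect differently (rahusedof, katusorowoth), so the last vowel is not what conditions the rule; the final letter is.
"dehus" ends in -s. The stems ending in -s (tuvis → tuunvis, wodtewos → woundtewos, mesos → meunsos) insert -un- after the first vowel.
The other patterns: stems ending in -b or -f add the prefix ra-; stems ending in -w add ka- … -oth around the stem; stems ending in -a or -t add -al.
So dehus → deunhus.

deunhus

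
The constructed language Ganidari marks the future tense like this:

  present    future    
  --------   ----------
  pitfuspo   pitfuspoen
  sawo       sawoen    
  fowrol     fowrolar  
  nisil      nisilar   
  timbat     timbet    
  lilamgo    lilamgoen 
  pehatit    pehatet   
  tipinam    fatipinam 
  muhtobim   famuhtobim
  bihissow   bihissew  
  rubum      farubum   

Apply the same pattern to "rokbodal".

"rokbodal" ends in -l. The stems ending in -l (nisil → nisilar, fowrol → fowrolar) add -ar.
So rokbodal → rokbodalar.

rokbodalar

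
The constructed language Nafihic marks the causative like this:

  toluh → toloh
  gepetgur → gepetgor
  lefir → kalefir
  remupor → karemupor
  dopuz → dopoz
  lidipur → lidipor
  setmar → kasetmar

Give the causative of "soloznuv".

gepetgur and setmar both end in -r yet inflect differently (gepetgor, kasetmar), so the final letter is not what conditions the rule; the last vowel is.
"soloznuv" has last vowel 'u'. The stems whose last vowel is 'u' (toluh → toloh, gepetgur → gepetgor, lidipur → lidipor) change the last vowel to 'o'.
The other pattern: stems whose last vowel is 'a', 'i' or 'o' add the prefix ka-.
So soloznuv → soloznov.

soloznov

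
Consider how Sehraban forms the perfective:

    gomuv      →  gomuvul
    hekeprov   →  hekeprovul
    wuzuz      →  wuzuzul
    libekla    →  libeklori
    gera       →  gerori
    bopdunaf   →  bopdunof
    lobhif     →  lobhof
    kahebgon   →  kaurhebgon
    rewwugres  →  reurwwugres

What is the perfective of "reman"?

reurman

"reman" ends in -n. The one such stem in the data (kahebgon → kaurhebgon) inserts -ur- after the first vowel (as does rewwugres), so the same rule applies.
So reman → reurman.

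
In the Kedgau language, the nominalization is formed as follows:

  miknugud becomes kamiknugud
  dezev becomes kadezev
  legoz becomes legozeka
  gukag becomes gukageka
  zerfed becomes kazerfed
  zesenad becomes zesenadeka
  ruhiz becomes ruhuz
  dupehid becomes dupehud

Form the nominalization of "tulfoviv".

tulfovuv

zesenad and dupehid both end in -d yet inflect differently (zesenadeka, dupehud), so the final letter is not what conditions the rule; the last vowel is.
"tulfoviv" has last vowel 'i'. The stems whose last vowel is 'i' (dupehid → dupehud, ruhiz → ruhuz) change the last vowel to 'u'.
The other patterns: stems whose last vowel is 'a' or 'o' add -eka; stems whose last vowel is 'e' or 'u' add the prefix ka-.
So tulfoviv → tulfovuv.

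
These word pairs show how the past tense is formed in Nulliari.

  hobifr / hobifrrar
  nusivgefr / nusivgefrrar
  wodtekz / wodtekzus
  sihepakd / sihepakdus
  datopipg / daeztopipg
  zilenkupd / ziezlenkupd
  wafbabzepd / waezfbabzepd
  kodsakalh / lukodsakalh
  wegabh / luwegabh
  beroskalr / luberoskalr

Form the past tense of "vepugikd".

sihepakd and zilenkupd both end in -d yet inflect differently (sihepakdus, ziezlenkupd), so the final letter is not what conditions the rule; the second-to-last letter is.
"vepugikd" has second-to-last letter 'k'. The stems whose second-to-last letter is 'k' (wodtekz → wodtekzus, sihepakd → sihepakdus) add -us.
The other patterns: stems whose second-to-last letter is 'f' double the final consonant and add -ar; stems whose second-to-last letter is 'p' insert -ez- after the first vowel; stems whose second-to-last letter is 'b' or 'l' add the prefix lu-.
So vepugikd → vepugikdus.

vepugikdus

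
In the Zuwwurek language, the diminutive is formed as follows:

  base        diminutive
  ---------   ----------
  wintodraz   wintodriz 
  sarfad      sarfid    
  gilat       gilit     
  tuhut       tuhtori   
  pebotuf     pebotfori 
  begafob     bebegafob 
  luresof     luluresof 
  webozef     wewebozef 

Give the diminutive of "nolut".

gilat and tuhut both end in -t yet inflect differently (gilit, tuhtori), so the final letter is not what conditions the rule; the last vowel is.
"nolut" has last vowel 'u'. The stems whose last vowel is 'u' (tuhut → tuhtori, pebotuf → pebotfori) delete the last vowel and add -ori.
So nolut → noltori.

noltori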